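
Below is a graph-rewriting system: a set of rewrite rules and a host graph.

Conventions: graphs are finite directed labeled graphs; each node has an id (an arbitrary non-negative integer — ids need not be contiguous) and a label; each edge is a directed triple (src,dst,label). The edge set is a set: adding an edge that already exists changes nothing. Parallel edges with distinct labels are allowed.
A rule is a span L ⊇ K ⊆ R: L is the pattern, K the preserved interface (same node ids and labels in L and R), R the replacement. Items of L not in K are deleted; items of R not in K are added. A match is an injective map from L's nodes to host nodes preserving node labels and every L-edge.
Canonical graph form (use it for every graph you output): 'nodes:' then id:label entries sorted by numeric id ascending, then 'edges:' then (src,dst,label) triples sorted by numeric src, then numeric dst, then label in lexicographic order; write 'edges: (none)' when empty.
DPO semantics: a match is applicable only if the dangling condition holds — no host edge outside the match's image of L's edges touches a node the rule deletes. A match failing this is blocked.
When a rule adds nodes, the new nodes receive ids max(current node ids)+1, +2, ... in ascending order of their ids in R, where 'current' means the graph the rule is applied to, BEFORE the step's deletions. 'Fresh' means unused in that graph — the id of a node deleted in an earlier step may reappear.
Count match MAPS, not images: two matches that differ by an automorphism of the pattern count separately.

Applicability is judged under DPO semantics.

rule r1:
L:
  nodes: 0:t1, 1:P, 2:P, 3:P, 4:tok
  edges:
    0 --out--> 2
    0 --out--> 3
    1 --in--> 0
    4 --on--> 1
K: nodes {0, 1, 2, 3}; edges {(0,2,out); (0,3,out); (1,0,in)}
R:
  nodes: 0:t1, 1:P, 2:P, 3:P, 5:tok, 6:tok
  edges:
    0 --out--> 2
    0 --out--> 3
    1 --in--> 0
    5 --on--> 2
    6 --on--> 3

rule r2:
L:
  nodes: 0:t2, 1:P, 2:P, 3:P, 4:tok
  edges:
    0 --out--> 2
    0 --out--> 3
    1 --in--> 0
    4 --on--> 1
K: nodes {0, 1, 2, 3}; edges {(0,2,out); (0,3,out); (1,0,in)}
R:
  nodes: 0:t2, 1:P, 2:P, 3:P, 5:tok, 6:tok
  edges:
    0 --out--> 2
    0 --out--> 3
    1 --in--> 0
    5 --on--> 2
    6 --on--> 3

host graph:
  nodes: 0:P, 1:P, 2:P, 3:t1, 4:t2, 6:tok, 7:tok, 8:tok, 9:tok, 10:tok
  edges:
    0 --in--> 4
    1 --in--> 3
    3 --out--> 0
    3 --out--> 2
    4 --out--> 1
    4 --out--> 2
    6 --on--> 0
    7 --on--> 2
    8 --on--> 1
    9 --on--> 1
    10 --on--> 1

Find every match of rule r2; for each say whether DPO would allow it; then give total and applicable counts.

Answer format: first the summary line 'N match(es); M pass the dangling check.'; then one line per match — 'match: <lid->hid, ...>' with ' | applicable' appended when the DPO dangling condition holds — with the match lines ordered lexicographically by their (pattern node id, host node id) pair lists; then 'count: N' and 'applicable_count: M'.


2 match(es); 2 pass the dangling check.
match: 0->4, 1->0, 2->1, 3->2, 4->6 | applicable
match: 0->4, 1->0, 2->2, 3->1, 4->6 | applicable
count: 2
applicable_count: 2


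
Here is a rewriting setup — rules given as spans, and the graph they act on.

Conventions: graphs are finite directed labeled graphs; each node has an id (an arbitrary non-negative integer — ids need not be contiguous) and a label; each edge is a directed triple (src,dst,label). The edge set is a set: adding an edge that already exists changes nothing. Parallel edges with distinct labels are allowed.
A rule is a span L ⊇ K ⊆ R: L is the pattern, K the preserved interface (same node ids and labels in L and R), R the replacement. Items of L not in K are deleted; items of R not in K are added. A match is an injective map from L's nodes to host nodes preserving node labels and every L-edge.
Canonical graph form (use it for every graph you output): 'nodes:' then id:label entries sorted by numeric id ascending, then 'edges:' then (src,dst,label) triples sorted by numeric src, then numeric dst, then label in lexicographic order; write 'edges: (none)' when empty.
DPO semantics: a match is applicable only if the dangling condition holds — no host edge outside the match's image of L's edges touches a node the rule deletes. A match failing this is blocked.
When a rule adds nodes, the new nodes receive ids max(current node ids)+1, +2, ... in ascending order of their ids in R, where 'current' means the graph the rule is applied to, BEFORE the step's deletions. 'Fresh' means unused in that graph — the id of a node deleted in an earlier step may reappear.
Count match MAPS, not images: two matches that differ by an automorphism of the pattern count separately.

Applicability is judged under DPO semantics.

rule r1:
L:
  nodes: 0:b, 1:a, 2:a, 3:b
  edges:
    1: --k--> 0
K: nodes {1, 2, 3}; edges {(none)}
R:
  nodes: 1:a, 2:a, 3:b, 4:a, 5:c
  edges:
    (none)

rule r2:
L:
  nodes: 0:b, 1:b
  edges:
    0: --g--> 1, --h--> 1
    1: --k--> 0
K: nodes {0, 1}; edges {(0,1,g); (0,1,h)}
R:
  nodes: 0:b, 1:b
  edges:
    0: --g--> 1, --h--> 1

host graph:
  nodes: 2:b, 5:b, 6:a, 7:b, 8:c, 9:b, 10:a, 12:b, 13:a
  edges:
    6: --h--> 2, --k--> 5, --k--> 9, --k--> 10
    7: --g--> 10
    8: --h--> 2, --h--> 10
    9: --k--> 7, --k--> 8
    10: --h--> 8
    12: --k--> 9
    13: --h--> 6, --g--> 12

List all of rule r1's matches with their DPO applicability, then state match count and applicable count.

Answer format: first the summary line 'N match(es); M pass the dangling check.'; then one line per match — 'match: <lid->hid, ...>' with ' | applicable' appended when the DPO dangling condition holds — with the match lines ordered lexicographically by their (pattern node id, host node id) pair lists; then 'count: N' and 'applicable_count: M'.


16 match(es); 8 pass the dangling check.
match: 0->5, 1->6, 2->10, 3->2 | applicable
match: 0->5, 1->6, 2->10, 3->7 | applicable
match: 0->5, 1->6, 2->10, 3->9 | applicable
match: 0->5, 1->6, 2->10, 3->12 | applicable
match: 0->5, 1->6, 2->13, 3->2 | applicable
match: 0->5, 1->6, 2->13, 3->7 | applicable
match: 0->5, 1->6, 2->13, 3->9 | applicable
match: 0->5, 1->6, 2->13, 3->12 | applicable
match: 0->9, 1->6, 2->10, 3->2
match: 0->9, 1->6, 2->10, 3->5
match: 0->9, 1->6, 2->10, 3->7
match: 0->9, 1->6, 2->10, 3->12
match: 0->9, 1->6, 2->13, 3->2
match: 0->9, 1->6, 2->13, 3->5
match: 0->9, 1->6, 2->13, 3->7
match: 0->9, 1->6, 2->13, 3->12
count: 16
applicable_count: 8


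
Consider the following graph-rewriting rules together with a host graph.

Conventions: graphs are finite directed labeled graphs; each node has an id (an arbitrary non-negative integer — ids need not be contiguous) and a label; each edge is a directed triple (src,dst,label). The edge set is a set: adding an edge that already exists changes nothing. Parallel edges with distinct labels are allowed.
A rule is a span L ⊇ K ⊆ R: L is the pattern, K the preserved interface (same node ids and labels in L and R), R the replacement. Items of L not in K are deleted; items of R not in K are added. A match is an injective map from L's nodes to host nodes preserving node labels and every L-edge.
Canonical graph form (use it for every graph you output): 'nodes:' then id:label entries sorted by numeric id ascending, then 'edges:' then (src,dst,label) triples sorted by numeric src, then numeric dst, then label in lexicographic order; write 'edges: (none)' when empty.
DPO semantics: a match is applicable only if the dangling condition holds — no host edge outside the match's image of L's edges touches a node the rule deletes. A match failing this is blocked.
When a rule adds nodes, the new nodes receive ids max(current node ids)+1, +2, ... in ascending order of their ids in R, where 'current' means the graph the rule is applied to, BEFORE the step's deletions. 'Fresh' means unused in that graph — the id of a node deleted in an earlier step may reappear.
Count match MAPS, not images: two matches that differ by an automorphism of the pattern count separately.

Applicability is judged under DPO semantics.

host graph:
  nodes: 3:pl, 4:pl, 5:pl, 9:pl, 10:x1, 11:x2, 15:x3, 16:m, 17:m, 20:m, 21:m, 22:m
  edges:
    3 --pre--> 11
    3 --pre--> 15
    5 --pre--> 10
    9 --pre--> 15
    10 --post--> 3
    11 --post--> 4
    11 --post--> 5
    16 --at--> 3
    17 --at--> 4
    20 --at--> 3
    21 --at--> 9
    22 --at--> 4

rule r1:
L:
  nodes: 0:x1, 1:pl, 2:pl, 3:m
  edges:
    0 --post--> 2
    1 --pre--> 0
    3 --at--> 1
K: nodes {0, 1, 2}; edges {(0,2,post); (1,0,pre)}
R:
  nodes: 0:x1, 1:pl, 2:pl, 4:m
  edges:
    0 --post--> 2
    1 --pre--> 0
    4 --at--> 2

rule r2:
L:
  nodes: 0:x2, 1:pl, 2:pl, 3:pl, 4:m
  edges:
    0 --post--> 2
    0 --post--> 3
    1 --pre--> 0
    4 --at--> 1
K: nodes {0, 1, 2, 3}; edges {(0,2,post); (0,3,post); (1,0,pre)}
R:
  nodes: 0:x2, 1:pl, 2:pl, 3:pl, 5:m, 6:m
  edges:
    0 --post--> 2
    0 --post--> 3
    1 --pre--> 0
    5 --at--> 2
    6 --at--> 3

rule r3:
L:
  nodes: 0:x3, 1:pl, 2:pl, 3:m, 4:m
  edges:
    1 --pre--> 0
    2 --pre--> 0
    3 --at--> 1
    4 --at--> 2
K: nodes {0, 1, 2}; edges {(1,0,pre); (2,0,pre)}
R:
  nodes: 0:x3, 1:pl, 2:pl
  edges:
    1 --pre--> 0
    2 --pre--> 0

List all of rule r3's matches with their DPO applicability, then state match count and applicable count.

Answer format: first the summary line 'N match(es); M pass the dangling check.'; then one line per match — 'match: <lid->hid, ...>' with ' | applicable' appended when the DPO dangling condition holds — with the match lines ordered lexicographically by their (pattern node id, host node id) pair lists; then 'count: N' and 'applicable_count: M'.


4 match(es); 4 pass the dangling check.
match: 0->15, 1->3, 2->9, 3->16, 4->21 | applicable
match: 0->15, 1->3, 2->9, 3->20, 4->21 | applicable
match: 0->15, 1->9, 2->3, 3->21, 4->16 | applicable
match: 0->15, 1->9, 2->3, 3->21, 4->20 | applicable
count: 4
applicable_count: 4


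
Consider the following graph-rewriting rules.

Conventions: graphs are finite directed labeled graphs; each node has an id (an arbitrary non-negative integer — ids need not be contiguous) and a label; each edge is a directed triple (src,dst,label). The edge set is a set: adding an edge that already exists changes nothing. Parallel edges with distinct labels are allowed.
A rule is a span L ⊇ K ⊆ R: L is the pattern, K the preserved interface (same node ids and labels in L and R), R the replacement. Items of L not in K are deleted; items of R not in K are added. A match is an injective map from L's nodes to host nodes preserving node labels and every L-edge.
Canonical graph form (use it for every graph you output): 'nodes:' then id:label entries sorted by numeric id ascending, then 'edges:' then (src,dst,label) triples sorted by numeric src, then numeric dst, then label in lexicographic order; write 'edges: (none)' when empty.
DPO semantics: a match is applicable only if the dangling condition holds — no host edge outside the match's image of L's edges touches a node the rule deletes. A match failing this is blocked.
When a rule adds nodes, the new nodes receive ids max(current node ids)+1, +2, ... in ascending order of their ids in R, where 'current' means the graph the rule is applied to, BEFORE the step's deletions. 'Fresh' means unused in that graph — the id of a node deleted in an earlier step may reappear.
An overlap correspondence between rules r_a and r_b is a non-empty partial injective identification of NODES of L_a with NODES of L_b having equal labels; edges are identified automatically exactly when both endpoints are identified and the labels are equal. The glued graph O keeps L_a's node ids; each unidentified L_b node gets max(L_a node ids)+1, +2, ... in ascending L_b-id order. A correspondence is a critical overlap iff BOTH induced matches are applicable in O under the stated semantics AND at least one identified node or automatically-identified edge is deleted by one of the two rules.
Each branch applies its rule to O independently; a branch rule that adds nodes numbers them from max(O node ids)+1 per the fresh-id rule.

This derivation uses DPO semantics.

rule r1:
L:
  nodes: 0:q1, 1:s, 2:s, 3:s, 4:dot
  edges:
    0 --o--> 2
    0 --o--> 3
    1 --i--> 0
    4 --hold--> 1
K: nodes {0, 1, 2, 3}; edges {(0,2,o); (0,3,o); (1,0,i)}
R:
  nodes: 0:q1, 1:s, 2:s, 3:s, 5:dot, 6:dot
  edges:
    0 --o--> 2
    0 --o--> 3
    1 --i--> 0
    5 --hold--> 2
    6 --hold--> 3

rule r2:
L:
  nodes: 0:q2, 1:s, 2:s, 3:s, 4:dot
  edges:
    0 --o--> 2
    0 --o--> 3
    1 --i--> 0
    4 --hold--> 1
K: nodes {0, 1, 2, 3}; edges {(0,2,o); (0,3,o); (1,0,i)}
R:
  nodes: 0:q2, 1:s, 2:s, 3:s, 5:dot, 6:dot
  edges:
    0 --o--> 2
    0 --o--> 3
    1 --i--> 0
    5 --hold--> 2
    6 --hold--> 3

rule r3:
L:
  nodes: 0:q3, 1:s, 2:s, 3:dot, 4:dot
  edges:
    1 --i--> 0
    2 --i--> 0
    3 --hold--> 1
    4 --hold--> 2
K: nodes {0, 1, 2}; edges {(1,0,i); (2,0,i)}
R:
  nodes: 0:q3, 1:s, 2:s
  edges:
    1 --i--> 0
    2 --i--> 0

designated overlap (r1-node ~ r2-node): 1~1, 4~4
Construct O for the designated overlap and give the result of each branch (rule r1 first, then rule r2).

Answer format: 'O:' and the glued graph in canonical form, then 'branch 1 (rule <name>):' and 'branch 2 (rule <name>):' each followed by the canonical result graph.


O:
nodes: 0:q1, 1:s, 2:s, 3:s, 4:dot, 5:q2, 6:s, 7:s
edges: (0,2,o); (0,3,o); (1,0,i); (1,5,i); (4,1,hold); (5,6,o); (5,7,o)
branch 1 (rule r1):
nodes: 0:q1, 1:s, 2:s, 3:s, 5:q2, 6:s, 7:s, 8:dot, 9:dot
edges: (0,2,o); (0,3,o); (1,0,i); (1,5,i); (5,6,o); (5,7,o); (8,2,hold); (9,3,hold)
branch 2 (rule r2):
nodes: 0:q1, 1:s, 2:s, 3:s, 5:q2, 6:s, 7:s, 8:dot, 9:dot
edges: (0,2,o); (0,3,o); (1,0,i); (1,5,i); (5,6,o); (5,7,o); (8,6,hold); (9,7,hold)


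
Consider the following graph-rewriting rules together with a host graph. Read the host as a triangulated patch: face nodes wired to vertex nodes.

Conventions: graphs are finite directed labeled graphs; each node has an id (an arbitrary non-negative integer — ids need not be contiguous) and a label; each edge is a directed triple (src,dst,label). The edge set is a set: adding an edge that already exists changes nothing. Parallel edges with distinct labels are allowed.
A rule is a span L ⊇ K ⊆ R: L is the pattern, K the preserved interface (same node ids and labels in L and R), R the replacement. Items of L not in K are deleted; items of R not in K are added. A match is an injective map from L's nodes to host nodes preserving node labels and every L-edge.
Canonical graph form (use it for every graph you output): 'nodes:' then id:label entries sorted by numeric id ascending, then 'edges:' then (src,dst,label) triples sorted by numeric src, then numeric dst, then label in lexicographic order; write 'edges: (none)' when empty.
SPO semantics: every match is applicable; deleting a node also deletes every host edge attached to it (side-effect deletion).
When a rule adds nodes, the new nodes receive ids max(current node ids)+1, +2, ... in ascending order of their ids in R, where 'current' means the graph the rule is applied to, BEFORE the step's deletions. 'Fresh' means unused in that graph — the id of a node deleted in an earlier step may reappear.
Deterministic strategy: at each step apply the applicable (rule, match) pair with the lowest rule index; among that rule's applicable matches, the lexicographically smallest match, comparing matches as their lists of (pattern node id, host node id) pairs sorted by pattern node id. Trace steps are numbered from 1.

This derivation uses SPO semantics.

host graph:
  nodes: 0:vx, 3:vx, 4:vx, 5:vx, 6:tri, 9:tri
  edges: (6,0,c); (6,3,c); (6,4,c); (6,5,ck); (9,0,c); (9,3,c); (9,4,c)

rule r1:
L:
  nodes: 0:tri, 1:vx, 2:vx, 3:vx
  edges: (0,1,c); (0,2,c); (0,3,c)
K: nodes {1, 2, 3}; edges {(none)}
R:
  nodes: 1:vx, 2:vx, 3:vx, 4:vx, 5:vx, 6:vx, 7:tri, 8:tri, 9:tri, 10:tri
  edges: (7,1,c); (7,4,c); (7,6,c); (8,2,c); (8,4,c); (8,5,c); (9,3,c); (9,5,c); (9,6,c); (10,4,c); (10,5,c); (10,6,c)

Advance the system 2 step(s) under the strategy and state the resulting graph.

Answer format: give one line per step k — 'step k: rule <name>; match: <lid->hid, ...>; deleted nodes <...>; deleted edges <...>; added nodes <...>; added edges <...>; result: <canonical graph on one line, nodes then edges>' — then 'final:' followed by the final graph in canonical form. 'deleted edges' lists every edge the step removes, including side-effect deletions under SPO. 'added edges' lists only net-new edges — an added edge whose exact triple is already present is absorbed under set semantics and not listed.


step 1: rule r1; match: 0->6, 1->0, 2->3, 3->4; deleted nodes 6; deleted edges (6,0,c); (6,3,c); (6,4,c); (6,5,ck); added nodes 10, 11, 12, 13, 14, 15, 16; added edges (13,0,c); (13,10,c); (13,12,c); (14,3,c); (14,10,c); (14,11,c); (15,4,c); (15,11,c); (15,12,c); (16,10,c); (16,11,c); (16,12,c); result: nodes: 0:vx, 3:vx, 4:vx, 5:vx, 9:tri, 10:vx, 11:vx, 12:vx, 13:tri, 14:tri, 15:tri, 16:tri edges: (9,0,c); (9,3,c); (9,4,c); (13,0,c); (13,10,c); (13,12,c); (14,3,c); (14,10,c); (14,11,c); (15,4,c); (15,11,c); (15,12,c); (16,10,c); (16,11,c); (16,12,c)
step 2: rule r1; match: 0->9, 1->0, 2->3, 3->4; deleted nodes 9; deleted edges (9,0,c); (9,3,c); (9,4,c); added nodes 17, 18, 19, 20, 21, 22, 23; added edges (20,0,c); (20,17,c); (20,19,c); (21,3,c); (21,17,c); (21,18,c); (22,4,c); (22,18,c); (22,19,c); (23,17,c); (23,18,c); (23,19,c); result: nodes: 0:vx, 3:vx, 4:vx, 5:vx, 10:vx, 11:vx, 12:vx, 13:tri, 14:tri, 15:tri, 16:tri, 17:vx, 18:vx, 19:vx, 20:tri, 21:tri, 22:tri, 23:tri edges: (13,0,c); (13,10,c); (13,12,c); (14,3,c); (14,10,c); (14,11,c); (15,4,c); (15,11,c); (15,12,c); (16,10,c); (16,11,c); (16,12,c); (20,0,c); (20,17,c); (20,19,c); (21,3,c); (21,17,c); (21,18,c); (22,4,c); (22,18,c); (22,19,c); (23,17,c); (23,18,c); (23,19,c)
final:
nodes: 0:vx, 3:vx, 4:vx, 5:vx, 10:vx, 11:vx, 12:vx, 13:tri, 14:tri, 15:tri, 16:tri, 17:vx, 18:vx, 19:vx, 20:tri, 21:tri, 22:tri, 23:tri
edges: (13,0,c); (13,10,c); (13,12,c); (14,3,c); (14,10,c); (14,11,c); (15,4,c); (15,11,c); (15,12,c); (16,10,c); (16,11,c); (16,12,c); (20,0,c); (20,17,c); (20,19,c); (21,3,c); (21,17,c); (21,18,c); (22,4,c); (22,18,c); (22,19,c); (23,17,c); (23,18,c); (23,19,c)


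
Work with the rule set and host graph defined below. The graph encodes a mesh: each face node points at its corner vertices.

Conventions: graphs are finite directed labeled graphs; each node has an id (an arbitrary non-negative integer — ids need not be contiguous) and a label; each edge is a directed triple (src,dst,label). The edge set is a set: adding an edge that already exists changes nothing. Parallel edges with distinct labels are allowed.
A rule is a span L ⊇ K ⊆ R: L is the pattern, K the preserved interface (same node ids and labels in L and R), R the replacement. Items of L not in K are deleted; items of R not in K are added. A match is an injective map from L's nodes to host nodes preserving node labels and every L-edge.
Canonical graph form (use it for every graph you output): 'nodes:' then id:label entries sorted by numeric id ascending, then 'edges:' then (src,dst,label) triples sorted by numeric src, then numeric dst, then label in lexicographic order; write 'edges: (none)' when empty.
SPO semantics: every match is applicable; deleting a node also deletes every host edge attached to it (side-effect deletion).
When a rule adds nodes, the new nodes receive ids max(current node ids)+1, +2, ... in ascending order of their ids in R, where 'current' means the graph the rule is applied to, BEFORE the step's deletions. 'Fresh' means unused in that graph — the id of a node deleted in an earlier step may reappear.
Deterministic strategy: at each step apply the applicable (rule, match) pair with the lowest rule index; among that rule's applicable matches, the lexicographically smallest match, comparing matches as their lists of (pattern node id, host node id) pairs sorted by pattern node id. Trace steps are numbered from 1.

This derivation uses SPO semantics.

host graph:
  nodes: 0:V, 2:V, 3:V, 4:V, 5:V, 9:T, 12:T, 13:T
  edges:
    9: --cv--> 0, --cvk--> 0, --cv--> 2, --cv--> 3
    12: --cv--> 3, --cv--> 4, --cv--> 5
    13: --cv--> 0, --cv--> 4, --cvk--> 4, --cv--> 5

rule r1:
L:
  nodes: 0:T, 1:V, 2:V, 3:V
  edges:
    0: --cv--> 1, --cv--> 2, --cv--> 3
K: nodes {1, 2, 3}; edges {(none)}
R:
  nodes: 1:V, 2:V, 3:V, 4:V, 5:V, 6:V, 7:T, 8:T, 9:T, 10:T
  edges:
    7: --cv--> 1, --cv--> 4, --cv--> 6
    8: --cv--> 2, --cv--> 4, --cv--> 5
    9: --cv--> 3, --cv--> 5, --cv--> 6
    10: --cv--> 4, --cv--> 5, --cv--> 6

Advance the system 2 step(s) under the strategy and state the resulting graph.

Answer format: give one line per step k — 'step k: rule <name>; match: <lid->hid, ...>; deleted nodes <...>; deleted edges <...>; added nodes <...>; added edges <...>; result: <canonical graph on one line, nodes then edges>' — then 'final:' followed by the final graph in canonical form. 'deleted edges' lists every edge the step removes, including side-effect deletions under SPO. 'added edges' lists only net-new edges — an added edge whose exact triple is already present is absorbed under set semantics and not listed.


step 1: rule r1; match: 0->9, 1->0, 2->2, 3->3; deleted nodes 9; deleted edges (9,0,cv); (9,0,cvk); (9,2,cv); (9,3,cv); added nodes 14, 15, 16, 17, 18, 19, 20; added edges (17,0,cv); (17,14,cv); (17,16,cv); (18,2,cv); (18,14,cv); (18,15,cv); (19,3,cv); (19,15,cv); (19,16,cv); (20,14,cv); (20,15,cv); (20,16,cv); result: nodes: 0:V, 2:V, 3:V, 4:V, 5:V, 12:T, 13:T, 14:V, 15:V, 16:V, 17:T, 18:T, 19:T, 20:T edges: (12,3,cv); (12,4,cv); (12,5,cv); (13,0,cv); (13,4,cv); (13,4,cvk); (13,5,cv); (17,0,cv); (17,14,cv); (17,16,cv); (18,2,cv); (18,14,cv); (18,15,cv); (19,3,cv); (19,15,cv); (19,16,cv); (20,14,cv); (20,15,cv); (20,16,cv)
step 2: rule r1; match: 0->12, 1->3, 2->4, 3->5; deleted nodes 12; deleted edges (12,3,cv); (12,4,cv); (12,5,cv); added nodes 21, 22, 23, 24, 25, 26, 27; added edges (24,3,cv); (24,21,cv); (24,23,cv); (25,4,cv); (25,21,cv); (25,22,cv); (26,5,cv); (26,22,cv); (26,23,cv); (27,21,cv); (27,22,cv); (27,23,cv); result: nodes: 0:V, 2:V, 3:V, 4:V, 5:V, 13:T, 14:V, 15:V, 16:V, 17:T, 18:T, 19:T, 20:T, 21:V, 22:V, 23:V, 24:T, 25:T, 26:T, 27:T edges: (13,0,cv); (13,4,cv); (13,4,cvk); (13,5,cv); (17,0,cv); (17,14,cv); (17,16,cv); (18,2,cv); (18,14,cv); (18,15,cv); (19,3,cv); (19,15,cv); (19,16,cv); (20,14,cv); (20,15,cv); (20,16,cv); (24,3,cv); (24,21,cv); (24,23,cv); (25,4,cv); (25,21,cv); (25,22,cv); (26,5,cv); (26,22,cv); (26,23,cv); (27,21,cv); (27,22,cv); (27,23,cv)
final:
nodes: 0:V, 2:V, 3:V, 4:V, 5:V, 13:T, 14:V, 15:V, 16:V, 17:T, 18:T, 19:T, 20:T, 21:V, 22:V, 23:V, 24:T, 25:T, 26:T, 27:T
edges: (13,0,cv); (13,4,cv); (13,4,cvk); (13,5,cv); (17,0,cv); (17,14,cv); (17,16,cv); (18,2,cv); (18,14,cv); (18,15,cv); (19,3,cv); (19,15,cv); (19,16,cv); (20,14,cv); (20,15,cv); (20,16,cv); (24,3,cv); (24,21,cv); (24,23,cv); (25,4,cv); (25,21,cv); (25,22,cv); (26,5,cv); (26,22,cv); (26,23,cv); (27,21,cv); (27,22,cv); (27,23,cv)


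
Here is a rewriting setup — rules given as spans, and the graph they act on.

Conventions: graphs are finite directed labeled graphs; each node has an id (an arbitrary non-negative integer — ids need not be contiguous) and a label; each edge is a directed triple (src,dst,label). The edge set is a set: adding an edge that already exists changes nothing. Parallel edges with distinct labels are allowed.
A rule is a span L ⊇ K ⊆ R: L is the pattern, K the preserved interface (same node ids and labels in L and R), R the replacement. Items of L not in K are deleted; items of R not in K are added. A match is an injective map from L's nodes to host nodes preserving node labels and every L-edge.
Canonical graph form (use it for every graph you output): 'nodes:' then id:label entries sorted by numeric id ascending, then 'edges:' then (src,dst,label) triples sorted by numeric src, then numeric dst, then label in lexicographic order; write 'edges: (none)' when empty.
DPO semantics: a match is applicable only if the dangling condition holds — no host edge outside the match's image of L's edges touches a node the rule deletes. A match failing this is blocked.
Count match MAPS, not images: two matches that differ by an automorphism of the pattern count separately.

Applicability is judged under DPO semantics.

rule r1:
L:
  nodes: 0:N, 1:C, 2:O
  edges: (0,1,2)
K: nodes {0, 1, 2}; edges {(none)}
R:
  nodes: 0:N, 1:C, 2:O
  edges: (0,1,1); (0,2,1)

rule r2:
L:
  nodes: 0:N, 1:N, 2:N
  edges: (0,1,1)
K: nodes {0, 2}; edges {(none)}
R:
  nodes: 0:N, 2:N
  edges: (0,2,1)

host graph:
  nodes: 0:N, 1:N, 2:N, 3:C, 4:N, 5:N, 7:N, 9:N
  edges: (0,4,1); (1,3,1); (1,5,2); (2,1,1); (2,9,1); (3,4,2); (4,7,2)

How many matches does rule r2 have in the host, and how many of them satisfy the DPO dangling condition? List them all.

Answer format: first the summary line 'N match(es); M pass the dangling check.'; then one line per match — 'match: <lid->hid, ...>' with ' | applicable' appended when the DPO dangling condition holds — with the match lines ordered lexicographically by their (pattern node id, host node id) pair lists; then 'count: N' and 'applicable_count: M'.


15 match(es); 5 pass the dangling check.
match: 0->0, 1->4, 2->1
match: 0->0, 1->4, 2->2
match: 0->0, 1->4, 2->5
match: 0->0, 1->4, 2->7
match: 0->0, 1->4, 2->9
match: 0->2, 1->1, 2->0
match: 0->2, 1->1, 2->4
match: 0->2, 1->1, 2->5
match: 0->2, 1->1, 2->7
match: 0->2, 1->1, 2->9
match: 0->2, 1->9, 2->0 | applicable
match: 0->2, 1->9, 2->1 | applicable
match: 0->2, 1->9, 2->4 | applicable
match: 0->2, 1->9, 2->5 | applicable
match: 0->2, 1->9, 2->7 | applicable
count: 15
applicable_count: 5


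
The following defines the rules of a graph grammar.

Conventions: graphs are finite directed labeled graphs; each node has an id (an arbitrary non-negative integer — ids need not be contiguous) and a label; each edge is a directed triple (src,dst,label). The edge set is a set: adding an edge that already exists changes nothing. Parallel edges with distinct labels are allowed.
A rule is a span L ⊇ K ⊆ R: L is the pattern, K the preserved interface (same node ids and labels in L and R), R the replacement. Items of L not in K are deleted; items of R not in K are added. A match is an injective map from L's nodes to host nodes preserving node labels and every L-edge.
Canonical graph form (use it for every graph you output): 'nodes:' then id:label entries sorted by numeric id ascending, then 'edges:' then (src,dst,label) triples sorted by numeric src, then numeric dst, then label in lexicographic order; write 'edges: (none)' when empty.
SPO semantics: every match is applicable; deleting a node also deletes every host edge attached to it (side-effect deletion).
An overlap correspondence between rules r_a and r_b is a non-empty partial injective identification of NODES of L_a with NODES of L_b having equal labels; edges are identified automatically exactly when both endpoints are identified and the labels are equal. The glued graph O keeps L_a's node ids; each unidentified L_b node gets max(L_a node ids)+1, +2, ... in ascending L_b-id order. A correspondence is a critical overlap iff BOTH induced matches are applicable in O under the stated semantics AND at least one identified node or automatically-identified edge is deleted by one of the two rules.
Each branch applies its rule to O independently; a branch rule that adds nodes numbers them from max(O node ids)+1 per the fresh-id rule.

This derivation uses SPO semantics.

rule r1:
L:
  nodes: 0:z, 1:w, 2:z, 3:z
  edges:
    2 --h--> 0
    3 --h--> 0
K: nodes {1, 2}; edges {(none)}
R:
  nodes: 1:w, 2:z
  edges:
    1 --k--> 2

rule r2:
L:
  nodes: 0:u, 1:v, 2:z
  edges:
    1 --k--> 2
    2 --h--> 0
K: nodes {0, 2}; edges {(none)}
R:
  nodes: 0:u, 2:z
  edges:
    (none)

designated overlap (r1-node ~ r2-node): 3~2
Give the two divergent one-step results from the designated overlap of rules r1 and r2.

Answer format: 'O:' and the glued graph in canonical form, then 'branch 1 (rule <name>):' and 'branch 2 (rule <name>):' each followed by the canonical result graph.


O:
nodes: 0:z, 1:w, 2:z, 3:z, 4:u, 5:v
edges: (2,0,h); (3,0,h); (3,4,h); (5,3,k)
branch 1 (rule r1):
nodes: 1:w, 2:z, 4:u, 5:v
edges: (1,2,k)
branch 2 (rule r2):
nodes: 0:z, 1:w, 2:z, 3:z, 4:u
edges: (2,0,h); (3,0,h)


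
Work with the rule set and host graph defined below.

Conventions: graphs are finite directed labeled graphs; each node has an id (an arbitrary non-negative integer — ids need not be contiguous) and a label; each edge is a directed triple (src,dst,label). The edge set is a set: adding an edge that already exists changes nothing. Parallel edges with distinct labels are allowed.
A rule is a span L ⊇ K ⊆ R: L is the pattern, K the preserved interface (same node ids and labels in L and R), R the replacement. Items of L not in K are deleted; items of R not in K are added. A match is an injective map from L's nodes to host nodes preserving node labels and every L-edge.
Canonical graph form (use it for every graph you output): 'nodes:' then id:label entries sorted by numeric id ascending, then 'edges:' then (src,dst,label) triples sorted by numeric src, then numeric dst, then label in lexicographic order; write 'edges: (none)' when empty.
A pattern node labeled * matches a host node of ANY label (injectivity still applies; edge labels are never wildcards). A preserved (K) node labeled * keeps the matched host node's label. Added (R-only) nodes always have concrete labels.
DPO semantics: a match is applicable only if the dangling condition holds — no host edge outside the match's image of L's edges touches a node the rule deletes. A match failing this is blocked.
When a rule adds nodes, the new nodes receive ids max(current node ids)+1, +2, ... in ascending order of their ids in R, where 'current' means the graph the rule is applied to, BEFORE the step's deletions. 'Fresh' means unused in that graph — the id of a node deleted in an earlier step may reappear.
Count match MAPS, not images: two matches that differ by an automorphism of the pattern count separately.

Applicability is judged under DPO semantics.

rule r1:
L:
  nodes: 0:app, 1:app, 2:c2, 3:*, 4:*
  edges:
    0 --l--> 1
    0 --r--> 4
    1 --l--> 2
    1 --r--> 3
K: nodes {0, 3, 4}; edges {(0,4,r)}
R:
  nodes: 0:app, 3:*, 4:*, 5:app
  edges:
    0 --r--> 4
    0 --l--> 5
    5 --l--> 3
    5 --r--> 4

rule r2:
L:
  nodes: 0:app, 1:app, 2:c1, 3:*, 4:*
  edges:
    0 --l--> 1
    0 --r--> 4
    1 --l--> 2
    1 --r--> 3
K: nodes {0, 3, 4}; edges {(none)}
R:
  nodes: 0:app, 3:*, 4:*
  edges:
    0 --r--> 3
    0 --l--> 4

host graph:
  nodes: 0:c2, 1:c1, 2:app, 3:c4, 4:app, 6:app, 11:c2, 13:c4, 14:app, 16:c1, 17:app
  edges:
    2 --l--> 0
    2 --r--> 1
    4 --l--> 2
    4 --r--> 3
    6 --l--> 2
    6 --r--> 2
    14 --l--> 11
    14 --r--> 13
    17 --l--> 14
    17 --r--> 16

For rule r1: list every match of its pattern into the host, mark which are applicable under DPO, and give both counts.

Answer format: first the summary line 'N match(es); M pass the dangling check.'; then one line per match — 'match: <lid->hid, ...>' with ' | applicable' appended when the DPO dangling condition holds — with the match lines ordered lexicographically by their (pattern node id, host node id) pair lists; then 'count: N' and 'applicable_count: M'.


2 match(es); 1 pass the dangling check.
match: 0->4, 1->2, 2->0, 3->1, 4->3
match: 0->17, 1->14, 2->11, 3->13, 4->16 | applicable
count: 2
applicable_count: 1


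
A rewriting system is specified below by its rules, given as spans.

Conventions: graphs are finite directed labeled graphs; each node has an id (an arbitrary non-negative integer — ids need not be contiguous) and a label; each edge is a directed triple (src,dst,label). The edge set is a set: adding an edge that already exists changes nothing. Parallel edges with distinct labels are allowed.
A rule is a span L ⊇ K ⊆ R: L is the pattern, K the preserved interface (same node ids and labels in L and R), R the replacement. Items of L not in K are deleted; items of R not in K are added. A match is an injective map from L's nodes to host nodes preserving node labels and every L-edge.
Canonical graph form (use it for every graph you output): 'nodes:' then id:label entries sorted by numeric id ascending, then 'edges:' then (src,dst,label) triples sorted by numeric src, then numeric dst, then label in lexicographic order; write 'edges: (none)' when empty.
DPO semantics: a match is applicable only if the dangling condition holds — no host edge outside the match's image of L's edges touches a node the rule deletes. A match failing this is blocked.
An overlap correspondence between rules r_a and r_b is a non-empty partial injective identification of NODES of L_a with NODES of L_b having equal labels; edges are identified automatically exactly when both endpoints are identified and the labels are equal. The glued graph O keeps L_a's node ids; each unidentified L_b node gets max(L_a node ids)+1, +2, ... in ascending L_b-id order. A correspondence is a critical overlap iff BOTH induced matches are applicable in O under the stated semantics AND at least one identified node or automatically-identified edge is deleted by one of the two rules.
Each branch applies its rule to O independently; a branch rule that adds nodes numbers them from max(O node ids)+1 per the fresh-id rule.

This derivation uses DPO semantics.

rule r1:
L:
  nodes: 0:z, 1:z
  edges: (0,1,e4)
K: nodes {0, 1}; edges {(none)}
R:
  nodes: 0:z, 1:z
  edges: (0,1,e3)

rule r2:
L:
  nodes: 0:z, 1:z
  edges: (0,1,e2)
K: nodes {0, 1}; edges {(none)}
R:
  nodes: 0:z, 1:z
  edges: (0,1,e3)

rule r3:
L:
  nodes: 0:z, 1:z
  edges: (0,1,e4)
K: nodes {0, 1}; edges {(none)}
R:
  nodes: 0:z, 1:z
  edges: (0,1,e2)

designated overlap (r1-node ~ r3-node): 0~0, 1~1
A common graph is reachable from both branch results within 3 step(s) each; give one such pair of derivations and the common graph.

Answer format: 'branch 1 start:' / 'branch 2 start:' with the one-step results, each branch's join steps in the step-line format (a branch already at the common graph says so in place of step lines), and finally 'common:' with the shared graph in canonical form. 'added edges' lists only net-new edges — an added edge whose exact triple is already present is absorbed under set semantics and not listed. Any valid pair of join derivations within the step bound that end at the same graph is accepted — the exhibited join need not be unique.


branch 1 start:
nodes: 0:z, 1:z
edges: (0,1,e3)
branch 2 start:
nodes: 0:z, 1:z
edges: (0,1,e2)
branch 1: already at the common graph (0 steps)
branch 2 step 1: rule r2; match: 0->0, 1->1; deleted nodes (none); deleted edges (0,1,e2); added nodes (none); added edges (0,1,e3); result: nodes: 0:z, 1:z edges: (0,1,e3)
common:
nodes: 0:z, 1:z
edges: (0,1,e3)


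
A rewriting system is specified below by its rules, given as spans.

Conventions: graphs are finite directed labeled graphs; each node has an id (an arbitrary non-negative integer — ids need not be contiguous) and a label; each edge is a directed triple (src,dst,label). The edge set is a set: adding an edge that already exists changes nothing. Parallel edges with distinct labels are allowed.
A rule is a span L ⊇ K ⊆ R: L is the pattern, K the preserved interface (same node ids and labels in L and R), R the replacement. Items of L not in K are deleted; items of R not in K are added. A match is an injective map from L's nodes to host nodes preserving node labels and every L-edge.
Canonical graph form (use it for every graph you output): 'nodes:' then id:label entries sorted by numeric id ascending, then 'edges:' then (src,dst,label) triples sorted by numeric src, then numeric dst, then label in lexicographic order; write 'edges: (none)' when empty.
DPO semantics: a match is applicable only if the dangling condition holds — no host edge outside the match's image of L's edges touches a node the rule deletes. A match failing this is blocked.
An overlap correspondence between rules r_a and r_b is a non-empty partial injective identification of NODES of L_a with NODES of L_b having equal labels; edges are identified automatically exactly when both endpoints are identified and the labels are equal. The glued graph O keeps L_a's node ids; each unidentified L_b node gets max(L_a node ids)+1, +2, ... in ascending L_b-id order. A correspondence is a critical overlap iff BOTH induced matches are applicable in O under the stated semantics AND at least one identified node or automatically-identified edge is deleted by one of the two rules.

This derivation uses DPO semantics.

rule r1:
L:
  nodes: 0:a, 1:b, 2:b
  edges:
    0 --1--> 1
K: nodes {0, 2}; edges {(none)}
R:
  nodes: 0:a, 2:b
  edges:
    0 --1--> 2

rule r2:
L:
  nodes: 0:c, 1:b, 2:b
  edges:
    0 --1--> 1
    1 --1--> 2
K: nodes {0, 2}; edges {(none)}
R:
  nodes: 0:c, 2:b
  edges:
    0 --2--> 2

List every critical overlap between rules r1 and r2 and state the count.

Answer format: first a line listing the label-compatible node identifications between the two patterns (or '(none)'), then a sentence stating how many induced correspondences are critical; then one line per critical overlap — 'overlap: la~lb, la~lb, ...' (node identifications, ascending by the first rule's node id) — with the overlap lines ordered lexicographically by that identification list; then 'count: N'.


label-compatible node identifications between L(r1) and L(r2): 1~1, 1~2, 2~1, 2~2
1 of the induced correspondences is a critical overlap of r1 and r2.
overlap: 2~1
count: 1


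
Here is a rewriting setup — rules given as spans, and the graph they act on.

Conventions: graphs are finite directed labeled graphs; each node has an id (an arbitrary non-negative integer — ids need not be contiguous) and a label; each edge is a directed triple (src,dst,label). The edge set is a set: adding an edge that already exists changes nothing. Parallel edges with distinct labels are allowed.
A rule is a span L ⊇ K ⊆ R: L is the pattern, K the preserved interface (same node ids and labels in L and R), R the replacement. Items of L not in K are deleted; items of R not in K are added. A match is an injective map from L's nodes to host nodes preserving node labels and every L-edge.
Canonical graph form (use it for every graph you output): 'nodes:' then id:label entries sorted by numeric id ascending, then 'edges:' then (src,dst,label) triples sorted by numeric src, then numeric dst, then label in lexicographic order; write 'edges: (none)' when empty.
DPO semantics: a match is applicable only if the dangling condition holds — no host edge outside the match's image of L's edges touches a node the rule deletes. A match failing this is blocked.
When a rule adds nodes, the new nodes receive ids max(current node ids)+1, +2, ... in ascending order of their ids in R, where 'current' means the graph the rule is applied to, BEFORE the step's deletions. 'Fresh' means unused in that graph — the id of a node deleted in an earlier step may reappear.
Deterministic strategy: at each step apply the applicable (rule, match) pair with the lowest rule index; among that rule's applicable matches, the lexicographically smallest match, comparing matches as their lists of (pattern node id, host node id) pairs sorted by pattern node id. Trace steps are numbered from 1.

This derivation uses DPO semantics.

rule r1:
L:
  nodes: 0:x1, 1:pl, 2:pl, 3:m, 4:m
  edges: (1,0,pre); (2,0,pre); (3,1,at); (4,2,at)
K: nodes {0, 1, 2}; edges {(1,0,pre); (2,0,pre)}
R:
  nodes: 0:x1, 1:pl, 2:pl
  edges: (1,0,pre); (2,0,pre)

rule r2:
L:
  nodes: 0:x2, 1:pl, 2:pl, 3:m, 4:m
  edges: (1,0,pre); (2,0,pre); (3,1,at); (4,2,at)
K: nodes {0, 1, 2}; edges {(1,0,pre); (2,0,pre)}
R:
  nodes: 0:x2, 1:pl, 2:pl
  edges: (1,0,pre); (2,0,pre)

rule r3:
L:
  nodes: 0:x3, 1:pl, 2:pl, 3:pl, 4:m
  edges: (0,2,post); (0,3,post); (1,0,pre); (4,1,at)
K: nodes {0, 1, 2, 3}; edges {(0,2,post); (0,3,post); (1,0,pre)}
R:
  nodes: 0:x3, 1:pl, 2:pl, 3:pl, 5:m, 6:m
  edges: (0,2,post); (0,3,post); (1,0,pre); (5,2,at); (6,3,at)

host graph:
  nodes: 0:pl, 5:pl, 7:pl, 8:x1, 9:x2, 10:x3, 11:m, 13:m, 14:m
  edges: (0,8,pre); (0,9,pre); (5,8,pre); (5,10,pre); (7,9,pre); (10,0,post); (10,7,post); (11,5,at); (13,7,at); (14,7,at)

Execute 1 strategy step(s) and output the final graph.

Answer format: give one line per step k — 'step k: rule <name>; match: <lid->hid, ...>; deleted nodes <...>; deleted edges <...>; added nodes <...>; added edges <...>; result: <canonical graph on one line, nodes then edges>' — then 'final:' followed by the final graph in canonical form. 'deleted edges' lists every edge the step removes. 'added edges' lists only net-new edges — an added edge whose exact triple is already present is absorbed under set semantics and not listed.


step 1: rule r3; match: 0->10, 1->5, 2->0, 3->7, 4->11; deleted nodes 11; deleted edges (11,5,at); added nodes 15, 16; added edges (15,0,at); (16,7,at); result: nodes: 0:pl, 5:pl, 7:pl, 8:x1, 9:x2, 10:x3, 13:m, 14:m, 15:m, 16:m edges: (0,8,pre); (0,9,pre); (5,8,pre); (5,10,pre); (7,9,pre); (10,0,post); (10,7,post); (13,7,at); (14,7,at); (15,0,at); (16,7,at)
final:
nodes: 0:pl, 5:pl, 7:pl, 8:x1, 9:x2, 10:x3, 13:m, 14:m, 15:m, 16:m
edges: (0,8,pre); (0,9,pre); (5,8,pre); (5,10,pre); (7,9,pre); (10,0,post); (10,7,post); (13,7,at); (14,7,at); (15,0,at); (16,7,at)
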